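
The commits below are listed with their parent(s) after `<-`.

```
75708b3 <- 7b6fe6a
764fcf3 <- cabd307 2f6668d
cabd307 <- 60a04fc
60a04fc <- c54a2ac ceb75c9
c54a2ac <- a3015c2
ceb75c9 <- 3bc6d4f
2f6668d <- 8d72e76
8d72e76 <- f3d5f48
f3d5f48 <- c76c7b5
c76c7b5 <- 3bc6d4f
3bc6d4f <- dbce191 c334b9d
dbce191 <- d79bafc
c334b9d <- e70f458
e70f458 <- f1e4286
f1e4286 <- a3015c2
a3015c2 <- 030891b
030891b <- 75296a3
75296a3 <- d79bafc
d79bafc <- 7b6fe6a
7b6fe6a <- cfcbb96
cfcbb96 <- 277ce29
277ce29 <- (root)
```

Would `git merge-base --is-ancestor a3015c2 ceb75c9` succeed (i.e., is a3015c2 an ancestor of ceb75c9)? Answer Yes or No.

Ancestors of ceb75c9 (commits reachable by following parents): {030891b, 277ce29, 3bc6d4f, 75296a3, 7b6fe6a, a3015c2, c334b9d, ceb75c9, cfcbb96, d79bafc, dbce191, e70f458, f1e4286}.
a3015c2 is in that set, so it is an ancestor of ceb75c9.

Yes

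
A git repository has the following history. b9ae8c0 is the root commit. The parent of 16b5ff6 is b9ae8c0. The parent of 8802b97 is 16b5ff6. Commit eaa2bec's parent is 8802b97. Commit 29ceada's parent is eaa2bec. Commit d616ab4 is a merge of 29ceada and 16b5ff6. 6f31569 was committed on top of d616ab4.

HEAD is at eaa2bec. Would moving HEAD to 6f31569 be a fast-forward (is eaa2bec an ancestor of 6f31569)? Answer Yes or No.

Yes

A fast-forward from eaa2bec to 6f31569 is possible iff eaa2bec is an ancestor of 6f31569.
Ancestors of 6f31569: {16b5ff6, 29ceada, 6f31569, 8802b97, b9ae8c0, d616ab4, eaa2bec}.
eaa2bec is among them, so fast-forward is possible.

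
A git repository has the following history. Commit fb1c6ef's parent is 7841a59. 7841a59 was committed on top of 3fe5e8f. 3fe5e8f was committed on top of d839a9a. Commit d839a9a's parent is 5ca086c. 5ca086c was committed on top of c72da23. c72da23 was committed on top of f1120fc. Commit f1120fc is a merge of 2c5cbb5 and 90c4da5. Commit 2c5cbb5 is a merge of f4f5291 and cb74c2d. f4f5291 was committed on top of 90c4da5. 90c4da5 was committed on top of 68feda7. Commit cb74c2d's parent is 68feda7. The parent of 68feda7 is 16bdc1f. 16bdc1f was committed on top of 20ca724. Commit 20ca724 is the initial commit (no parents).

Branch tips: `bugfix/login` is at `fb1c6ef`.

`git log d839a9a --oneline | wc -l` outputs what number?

11

Walking parent pointers from d839a9a: reachable set = {16bdc1f, 20ca724, 2c5cbb5, 5ca086c, 68feda7, 90c4da5, c72da23, cb74c2d, d839a9a, f1120fc, f4f5291}.
That is 11 commits.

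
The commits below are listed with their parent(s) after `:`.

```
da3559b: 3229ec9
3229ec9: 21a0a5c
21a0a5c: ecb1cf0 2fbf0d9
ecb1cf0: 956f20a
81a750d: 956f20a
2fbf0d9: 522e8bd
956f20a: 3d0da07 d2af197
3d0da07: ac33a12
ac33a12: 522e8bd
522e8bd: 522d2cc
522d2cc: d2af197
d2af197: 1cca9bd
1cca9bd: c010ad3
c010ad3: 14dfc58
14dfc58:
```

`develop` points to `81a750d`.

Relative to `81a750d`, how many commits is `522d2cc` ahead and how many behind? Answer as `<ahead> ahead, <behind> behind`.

Reachable from 522d2cc: {14dfc58, 1cca9bd, 522d2cc, c010ad3, d2af197}.
Reachable from 81a750d: {14dfc58, 1cca9bd, 3d0da07, 522d2cc, 522e8bd, 81a750d, 956f20a, ac33a12, c010ad3, d2af197}.
Only in 522d2cc's history (ahead): {} — 0.
Only in 81a750d's history (behind): {3d0da07, 522e8bd, 81a750d, 956f20a, ac33a12} — 5.

0 ahead, 5 behind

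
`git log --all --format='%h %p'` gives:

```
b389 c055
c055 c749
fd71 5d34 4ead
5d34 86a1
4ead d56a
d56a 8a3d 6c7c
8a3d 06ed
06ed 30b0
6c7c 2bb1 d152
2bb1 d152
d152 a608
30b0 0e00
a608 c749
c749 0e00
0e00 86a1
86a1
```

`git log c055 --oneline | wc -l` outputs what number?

4

Walking parent pointers from c055: reachable set = {0e00, 86a1, c055, c749}.
That is 4 commits.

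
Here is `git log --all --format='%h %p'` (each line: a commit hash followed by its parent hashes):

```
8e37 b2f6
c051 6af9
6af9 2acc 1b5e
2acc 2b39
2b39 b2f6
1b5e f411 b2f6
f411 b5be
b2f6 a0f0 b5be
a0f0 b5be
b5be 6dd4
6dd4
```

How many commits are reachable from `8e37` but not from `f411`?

3

Reachable from 8e37: {6dd4, 8e37, a0f0, b2f6, b5be}.
Reachable from f411: {6dd4, b5be, f411}.
In 8e37's history but not f411's: {8e37, a0f0, b2f6} — 3 commits.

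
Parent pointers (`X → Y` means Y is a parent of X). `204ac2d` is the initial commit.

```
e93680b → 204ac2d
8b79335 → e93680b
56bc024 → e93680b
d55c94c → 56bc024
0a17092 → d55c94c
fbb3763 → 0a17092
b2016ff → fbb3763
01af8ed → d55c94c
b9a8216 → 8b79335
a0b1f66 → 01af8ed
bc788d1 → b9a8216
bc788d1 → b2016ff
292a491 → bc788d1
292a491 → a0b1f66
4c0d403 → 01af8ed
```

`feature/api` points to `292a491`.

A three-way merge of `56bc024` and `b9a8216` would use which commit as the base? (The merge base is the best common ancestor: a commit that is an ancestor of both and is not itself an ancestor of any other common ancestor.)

e93680b

Ancestors of 56bc024: {204ac2d, 56bc024, e93680b}.
Ancestors of b9a8216: {204ac2d, 8b79335, b9a8216, e93680b}.
Common ancestors: {204ac2d, e93680b}.
Among these, e93680b is not an ancestor of any other common ancestor — it is the merge base.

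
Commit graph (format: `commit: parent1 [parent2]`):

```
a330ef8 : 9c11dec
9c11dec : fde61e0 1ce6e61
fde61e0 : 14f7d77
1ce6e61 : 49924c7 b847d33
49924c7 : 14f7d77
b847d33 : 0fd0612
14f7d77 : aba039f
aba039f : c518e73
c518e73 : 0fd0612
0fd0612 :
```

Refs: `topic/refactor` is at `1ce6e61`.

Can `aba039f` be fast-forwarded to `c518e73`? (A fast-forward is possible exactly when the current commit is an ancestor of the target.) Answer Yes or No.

No

A fast-forward from aba039f to c518e73 is possible iff aba039f is an ancestor of c518e73.
Ancestors of c518e73: {0fd0612, c518e73}.
aba039f is not among them, so fast-forward is not possible.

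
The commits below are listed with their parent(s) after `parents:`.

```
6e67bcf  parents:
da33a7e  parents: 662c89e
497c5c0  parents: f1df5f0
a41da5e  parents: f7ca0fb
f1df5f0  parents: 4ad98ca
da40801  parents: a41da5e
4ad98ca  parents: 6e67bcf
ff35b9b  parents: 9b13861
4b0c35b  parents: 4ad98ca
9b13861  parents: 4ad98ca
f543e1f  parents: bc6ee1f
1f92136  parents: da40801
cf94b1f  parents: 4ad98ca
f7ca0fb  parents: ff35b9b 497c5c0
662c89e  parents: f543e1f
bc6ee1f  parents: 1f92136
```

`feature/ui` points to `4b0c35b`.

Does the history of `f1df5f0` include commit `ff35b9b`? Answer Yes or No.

Ancestors of f1df5f0: {4ad98ca, 6e67bcf, f1df5f0}.
ff35b9b is not in that set, so it is not an ancestor of f1df5f0.

No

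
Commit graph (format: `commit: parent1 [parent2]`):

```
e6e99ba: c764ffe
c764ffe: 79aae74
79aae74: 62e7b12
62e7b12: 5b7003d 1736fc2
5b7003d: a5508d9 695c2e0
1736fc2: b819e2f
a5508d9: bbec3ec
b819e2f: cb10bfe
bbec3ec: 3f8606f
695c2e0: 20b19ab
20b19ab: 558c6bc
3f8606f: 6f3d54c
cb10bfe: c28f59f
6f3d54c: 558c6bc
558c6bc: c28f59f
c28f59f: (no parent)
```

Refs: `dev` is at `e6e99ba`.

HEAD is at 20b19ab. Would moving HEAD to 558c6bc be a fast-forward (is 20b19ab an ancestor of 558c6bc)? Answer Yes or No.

A fast-forward from 20b19ab to 558c6bc is possible iff 20b19ab is an ancestor of 558c6bc.
Ancestors of 558c6bc: {558c6bc, c28f59f}.
20b19ab is not among them, so fast-forward is not possible.

No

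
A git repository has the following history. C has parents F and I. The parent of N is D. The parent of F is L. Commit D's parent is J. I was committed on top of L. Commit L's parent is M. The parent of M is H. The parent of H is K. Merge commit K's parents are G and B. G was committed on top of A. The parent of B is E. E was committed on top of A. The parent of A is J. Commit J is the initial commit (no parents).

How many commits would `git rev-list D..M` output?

7

Reachable from M: {A, B, E, G, H, J, K, M}.
Reachable from D: {D, J}.
In M's history but not D's: {A, B, E, G, H, K, M} — 7 commits.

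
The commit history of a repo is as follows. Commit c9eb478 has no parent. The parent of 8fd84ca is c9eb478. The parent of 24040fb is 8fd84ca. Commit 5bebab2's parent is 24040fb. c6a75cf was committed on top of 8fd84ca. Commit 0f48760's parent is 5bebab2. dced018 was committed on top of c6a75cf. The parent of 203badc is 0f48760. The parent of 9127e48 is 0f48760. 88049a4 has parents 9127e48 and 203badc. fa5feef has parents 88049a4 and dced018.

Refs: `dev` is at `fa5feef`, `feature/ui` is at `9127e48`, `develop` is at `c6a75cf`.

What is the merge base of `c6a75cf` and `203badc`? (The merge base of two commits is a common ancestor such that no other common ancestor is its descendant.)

Ancestors of c6a75cf: {8fd84ca, c6a75cf, c9eb478}.
Ancestors of 203badc: {0f48760, 203badc, 24040fb, 5bebab2, 8fd84ca, c9eb478}.
Common ancestors: {8fd84ca, c9eb478}.
Among these, 8fd84ca is not an ancestor of any other common ancestor — it is the merge base.

8fd84ca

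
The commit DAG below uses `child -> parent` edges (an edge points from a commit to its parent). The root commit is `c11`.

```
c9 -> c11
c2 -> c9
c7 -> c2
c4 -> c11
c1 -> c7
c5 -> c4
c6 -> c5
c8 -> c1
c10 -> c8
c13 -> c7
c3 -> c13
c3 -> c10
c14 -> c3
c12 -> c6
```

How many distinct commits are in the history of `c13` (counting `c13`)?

Walking parent pointers from c13: reachable set = {c11, c13, c2, c7, c9}.
That is 5 commits.

5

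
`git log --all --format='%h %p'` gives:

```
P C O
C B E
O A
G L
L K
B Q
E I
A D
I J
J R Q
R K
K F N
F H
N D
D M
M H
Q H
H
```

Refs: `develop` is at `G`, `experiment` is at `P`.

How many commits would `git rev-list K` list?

Walking parent pointers from K: reachable set = {D, F, H, K, M, N}.
That is 6 commits.

6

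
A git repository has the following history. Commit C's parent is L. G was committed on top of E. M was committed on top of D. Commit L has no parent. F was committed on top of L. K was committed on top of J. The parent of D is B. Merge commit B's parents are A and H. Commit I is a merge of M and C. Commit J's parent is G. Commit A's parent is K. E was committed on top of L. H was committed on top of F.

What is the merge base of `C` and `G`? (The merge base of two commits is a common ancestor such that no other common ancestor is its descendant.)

L

Ancestors of C: {C, L}.
Ancestors of G: {E, G, L}.
Common ancestors: {L}.
The only common ancestor is L, so it is the merge base.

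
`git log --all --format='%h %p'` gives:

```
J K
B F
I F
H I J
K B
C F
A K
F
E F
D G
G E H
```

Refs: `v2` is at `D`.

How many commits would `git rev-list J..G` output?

4

Reachable from G: {B, E, F, G, H, I, J, K}.
Reachable from J: {B, F, J, K}.
In G's history but not J's: {E, G, H, I} — 4 commits.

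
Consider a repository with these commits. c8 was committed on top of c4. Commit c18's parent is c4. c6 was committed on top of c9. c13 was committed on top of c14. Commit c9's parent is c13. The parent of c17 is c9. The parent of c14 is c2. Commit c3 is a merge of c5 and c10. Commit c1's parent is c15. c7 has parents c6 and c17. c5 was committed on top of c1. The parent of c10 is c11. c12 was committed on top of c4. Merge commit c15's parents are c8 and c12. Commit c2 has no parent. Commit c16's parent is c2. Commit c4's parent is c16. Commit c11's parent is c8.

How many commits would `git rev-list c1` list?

Walking parent pointers from c1: reachable set = {c1, c12, c15, c16, c2, c4, c8}.
That is 7 commits.

7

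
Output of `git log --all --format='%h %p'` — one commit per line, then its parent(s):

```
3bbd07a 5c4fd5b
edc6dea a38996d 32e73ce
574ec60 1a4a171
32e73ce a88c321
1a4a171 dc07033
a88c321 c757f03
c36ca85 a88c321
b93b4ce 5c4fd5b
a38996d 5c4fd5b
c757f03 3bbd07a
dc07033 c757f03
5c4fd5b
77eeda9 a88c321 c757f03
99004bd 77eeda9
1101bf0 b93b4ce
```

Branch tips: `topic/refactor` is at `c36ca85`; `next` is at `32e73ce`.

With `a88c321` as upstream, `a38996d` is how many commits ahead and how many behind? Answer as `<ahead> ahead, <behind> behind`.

Reachable from a38996d: {5c4fd5b, a38996d}.
Reachable from a88c321: {3bbd07a, 5c4fd5b, a88c321, c757f03}.
Only in a38996d's history (ahead): {a38996d} — 1.
Only in a88c321's history (behind): {3bbd07a, a88c321, c757f03} — 3.

1 ahead, 3 behind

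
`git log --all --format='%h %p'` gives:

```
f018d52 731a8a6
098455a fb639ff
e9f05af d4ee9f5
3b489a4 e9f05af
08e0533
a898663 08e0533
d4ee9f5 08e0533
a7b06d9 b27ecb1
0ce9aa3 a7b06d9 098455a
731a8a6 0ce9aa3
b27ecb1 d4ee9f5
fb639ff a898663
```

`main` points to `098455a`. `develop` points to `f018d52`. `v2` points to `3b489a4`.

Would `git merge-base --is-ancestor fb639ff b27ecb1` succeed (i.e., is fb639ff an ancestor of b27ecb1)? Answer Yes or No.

No

Ancestors of b27ecb1: {08e0533, b27ecb1, d4ee9f5}.
fb639ff is not in that set, so it is not an ancestor of b27ecb1.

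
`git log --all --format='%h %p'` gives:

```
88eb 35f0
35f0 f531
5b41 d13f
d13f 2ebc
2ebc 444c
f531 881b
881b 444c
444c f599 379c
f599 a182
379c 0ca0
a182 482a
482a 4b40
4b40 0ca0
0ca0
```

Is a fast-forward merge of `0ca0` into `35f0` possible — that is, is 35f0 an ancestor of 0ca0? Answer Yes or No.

No

A fast-forward from 35f0 to 0ca0 is possible iff 35f0 is an ancestor of 0ca0.
Ancestors of 0ca0: {0ca0}.
35f0 is not among them, so fast-forward is not possible.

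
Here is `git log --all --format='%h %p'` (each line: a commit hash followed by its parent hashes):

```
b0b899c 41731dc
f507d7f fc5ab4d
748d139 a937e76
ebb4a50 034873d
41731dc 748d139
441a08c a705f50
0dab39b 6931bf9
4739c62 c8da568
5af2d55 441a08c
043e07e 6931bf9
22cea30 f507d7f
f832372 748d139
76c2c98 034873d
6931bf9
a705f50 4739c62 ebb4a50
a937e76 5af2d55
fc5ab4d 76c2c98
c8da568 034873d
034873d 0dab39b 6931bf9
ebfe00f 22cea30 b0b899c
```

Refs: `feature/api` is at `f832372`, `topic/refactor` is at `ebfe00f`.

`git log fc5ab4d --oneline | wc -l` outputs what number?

5

Walking parent pointers from fc5ab4d: reachable set = {034873d, 0dab39b, 6931bf9, 76c2c98, fc5ab4d}.
That is 5 commits.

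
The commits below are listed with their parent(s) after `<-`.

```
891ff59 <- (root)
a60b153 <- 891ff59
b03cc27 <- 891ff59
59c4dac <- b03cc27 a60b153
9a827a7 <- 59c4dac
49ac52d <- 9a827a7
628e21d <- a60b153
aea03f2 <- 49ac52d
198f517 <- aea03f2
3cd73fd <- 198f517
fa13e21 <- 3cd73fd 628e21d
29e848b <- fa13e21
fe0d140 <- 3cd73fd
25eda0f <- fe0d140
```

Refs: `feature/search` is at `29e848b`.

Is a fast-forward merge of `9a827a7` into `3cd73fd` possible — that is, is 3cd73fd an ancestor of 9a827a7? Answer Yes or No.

No

A fast-forward from 3cd73fd to 9a827a7 is possible iff 3cd73fd is an ancestor of 9a827a7.
Ancestors of 9a827a7: {59c4dac, 891ff59, 9a827a7, a60b153, b03cc27}.
3cd73fd is not among them, so fast-forward is not possible.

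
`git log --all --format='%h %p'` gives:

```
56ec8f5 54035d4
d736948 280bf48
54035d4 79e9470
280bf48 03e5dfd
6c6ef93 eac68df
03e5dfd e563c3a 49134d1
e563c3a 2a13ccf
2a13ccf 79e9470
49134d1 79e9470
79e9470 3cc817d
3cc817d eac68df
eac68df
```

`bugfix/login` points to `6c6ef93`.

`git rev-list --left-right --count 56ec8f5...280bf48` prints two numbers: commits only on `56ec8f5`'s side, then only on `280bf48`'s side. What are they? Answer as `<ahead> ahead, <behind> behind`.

Reachable from 56ec8f5: {3cc817d, 54035d4, 56ec8f5, 79e9470, eac68df}.
Reachable from 280bf48: {03e5dfd, 280bf48, 2a13ccf, 3cc817d, 49134d1, 79e9470, e563c3a, eac68df}.
Only in 56ec8f5's history (ahead): {54035d4, 56ec8f5} — 2.
Only in 280bf48's history (behind): {03e5dfd, 280bf48, 2a13ccf, 49134d1, e563c3a} — 5.

2 ahead, 5 behind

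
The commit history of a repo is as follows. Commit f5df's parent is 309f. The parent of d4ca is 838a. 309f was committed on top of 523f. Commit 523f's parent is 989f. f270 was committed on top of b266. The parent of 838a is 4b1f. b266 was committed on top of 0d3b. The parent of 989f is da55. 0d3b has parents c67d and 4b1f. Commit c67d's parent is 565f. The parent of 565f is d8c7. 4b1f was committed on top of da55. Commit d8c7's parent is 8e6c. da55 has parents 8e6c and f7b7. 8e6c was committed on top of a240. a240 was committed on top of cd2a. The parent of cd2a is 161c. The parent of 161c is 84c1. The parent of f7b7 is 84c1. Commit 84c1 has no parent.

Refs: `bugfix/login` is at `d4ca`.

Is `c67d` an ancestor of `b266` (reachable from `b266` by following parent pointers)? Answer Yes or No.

Yes

Ancestors of b266 (commits reachable by following parents): {0d3b, 161c, 4b1f, 565f, 84c1, 8e6c, a240, b266, c67d, cd2a, d8c7, da55, f7b7}.
c67d is in that set, so it is an ancestor of b266.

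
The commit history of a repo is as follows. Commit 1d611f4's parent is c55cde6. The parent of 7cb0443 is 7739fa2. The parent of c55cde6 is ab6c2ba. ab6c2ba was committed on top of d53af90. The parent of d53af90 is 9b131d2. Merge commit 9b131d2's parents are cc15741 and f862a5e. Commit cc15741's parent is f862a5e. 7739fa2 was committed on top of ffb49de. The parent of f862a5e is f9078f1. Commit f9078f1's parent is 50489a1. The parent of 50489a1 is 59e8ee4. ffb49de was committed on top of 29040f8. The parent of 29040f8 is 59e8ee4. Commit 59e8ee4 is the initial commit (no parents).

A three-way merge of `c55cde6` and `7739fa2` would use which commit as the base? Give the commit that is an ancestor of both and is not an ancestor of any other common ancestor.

59e8ee4

Ancestors of c55cde6: {50489a1, 59e8ee4, 9b131d2, ab6c2ba, c55cde6, cc15741, d53af90, f862a5e, f9078f1}.
Ancestors of 7739fa2: {29040f8, 59e8ee4, 7739fa2, ffb49de}.
Common ancestors: {59e8ee4}.
The only common ancestor is 59e8ee4, so it is the merge base.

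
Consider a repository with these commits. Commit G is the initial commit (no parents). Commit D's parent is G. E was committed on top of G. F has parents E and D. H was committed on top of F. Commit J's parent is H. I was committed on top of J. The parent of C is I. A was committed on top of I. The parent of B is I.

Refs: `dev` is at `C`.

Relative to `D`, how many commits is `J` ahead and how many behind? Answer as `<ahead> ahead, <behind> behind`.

Reachable from J: {D, E, F, G, H, J}.
Reachable from D: {D, G}.
Only in J's history (ahead): {E, F, H, J} — 4.
Only in D's history (behind): {} — 0.

4 ahead, 0 behind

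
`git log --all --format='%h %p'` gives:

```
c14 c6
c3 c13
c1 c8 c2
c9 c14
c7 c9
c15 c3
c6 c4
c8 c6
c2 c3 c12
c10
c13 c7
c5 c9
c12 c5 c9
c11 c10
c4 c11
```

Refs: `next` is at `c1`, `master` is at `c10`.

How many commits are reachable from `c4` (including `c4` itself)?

3

Walking parent pointers from c4: reachable set = {c10, c11, c4}.
That is 3 commits.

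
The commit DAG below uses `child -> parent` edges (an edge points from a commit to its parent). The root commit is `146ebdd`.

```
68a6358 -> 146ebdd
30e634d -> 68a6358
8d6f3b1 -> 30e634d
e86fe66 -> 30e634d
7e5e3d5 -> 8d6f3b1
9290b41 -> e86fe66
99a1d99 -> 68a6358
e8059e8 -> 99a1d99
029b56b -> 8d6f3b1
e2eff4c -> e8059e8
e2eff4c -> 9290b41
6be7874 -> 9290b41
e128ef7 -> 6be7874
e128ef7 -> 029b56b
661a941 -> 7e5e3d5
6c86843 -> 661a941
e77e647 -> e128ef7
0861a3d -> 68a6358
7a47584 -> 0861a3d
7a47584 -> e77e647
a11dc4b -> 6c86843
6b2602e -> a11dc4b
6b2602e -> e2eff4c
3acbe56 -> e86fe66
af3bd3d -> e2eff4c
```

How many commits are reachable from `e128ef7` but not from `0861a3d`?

7

Reachable from e128ef7: {029b56b, 146ebdd, 30e634d, 68a6358, 6be7874, 8d6f3b1, 9290b41, e128ef7, e86fe66}.
Reachable from 0861a3d: {0861a3d, 146ebdd, 68a6358}.
In e128ef7's history but not 0861a3d's: {029b56b, 30e634d, 6be7874, 8d6f3b1, 9290b41, e128ef7, e86fe66} — 7 commits.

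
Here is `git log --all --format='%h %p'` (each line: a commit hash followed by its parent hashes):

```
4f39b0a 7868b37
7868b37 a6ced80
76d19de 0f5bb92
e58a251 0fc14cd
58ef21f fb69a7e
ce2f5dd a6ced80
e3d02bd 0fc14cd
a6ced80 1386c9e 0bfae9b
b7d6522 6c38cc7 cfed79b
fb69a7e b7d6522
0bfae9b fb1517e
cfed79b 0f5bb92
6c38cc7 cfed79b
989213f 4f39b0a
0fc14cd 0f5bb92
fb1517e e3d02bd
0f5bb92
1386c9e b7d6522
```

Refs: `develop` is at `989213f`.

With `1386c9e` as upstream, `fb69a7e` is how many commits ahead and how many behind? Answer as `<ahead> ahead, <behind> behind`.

1 ahead, 1 behind

Reachable from fb69a7e: {0f5bb92, 6c38cc7, b7d6522, cfed79b, fb69a7e}.
Reachable from 1386c9e: {0f5bb92, 1386c9e, 6c38cc7, b7d6522, cfed79b}.
Only in fb69a7e's history (ahead): {fb69a7e} — 1.
Only in 1386c9e's history (behind): {1386c9e} — 1.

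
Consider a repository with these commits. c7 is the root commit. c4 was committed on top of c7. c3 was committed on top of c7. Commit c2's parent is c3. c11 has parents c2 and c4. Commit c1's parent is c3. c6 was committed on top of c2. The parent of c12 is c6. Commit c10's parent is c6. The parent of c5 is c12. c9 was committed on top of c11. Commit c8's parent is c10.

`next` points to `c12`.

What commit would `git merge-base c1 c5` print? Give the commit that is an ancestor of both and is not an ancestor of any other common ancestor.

c3

Ancestors of c1: {c1, c3, c7}.
Ancestors of c5: {c12, c2, c3, c5, c6, c7}.
Common ancestors: {c3, c7}.
Among these, c3 is not an ancestor of any other common ancestor — it is the merge base.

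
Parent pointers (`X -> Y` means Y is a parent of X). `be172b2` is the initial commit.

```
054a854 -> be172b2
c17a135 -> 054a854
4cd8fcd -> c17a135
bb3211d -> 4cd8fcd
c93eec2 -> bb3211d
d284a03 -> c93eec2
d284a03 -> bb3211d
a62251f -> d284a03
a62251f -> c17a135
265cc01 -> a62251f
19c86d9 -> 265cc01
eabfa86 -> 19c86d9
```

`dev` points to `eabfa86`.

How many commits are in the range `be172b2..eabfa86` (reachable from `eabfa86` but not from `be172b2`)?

Reachable from eabfa86: {054a854, 19c86d9, 265cc01, 4cd8fcd, a62251f, bb3211d, be172b2, c17a135, c93eec2, d284a03, eabfa86}.
Reachable from be172b2: {be172b2}.
In eabfa86's history but not be172b2's: {054a854, 19c86d9, 265cc01, 4cd8fcd, a62251f, bb3211d, c17a135, c93eec2, d284a03, eabfa86} — 10 commits.

10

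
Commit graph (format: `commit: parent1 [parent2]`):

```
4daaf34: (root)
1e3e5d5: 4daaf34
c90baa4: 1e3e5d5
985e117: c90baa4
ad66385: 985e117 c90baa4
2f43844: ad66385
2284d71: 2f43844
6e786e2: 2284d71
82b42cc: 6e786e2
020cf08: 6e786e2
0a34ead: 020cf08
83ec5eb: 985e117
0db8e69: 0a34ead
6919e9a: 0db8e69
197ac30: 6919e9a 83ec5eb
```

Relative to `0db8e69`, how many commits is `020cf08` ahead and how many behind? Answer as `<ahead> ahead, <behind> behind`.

Reachable from 020cf08: {020cf08, 1e3e5d5, 2284d71, 2f43844, 4daaf34, 6e786e2, 985e117, ad66385, c90baa4}.
Reachable from 0db8e69: {020cf08, 0a34ead, 0db8e69, 1e3e5d5, 2284d71, 2f43844, 4daaf34, 6e786e2, 985e117, ad66385, c90baa4}.
Only in 020cf08's history (ahead): {} — 0.
Only in 0db8e69's history (behind): {0a34ead, 0db8e69} — 2.

0 ahead, 2 behind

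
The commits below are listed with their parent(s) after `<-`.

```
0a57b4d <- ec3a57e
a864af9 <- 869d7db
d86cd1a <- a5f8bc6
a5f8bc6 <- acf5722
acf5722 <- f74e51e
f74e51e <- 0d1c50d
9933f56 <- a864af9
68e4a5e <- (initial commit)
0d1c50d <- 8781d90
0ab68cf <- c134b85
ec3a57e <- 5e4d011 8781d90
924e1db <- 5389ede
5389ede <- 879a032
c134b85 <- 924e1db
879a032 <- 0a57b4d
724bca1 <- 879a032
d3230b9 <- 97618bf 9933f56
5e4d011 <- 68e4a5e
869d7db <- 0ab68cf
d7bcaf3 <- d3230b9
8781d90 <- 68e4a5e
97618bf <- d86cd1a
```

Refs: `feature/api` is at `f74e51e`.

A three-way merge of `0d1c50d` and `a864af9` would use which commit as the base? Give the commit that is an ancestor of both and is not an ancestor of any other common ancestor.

Ancestors of 0d1c50d: {0d1c50d, 68e4a5e, 8781d90}.
Ancestors of a864af9: {0a57b4d, 0ab68cf, 5389ede, 5e4d011, 68e4a5e, 869d7db, 8781d90, 879a032, 924e1db, a864af9, c134b85, ec3a57e}.
Common ancestors: {68e4a5e, 8781d90}.
Among these, 8781d90 is not an ancestor of any other common ancestor — it is the merge base.

8781d90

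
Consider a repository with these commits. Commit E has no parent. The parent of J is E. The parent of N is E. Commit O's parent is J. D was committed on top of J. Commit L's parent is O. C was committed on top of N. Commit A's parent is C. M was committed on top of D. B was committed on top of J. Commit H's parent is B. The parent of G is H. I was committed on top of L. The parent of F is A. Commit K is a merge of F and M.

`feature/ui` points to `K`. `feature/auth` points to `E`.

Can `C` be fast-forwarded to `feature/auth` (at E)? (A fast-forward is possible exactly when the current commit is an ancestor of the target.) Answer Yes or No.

No

A fast-forward from C to E is possible iff C is an ancestor of E.
Ancestors of E: {E}.
C is not among them, so fast-forward is not possible.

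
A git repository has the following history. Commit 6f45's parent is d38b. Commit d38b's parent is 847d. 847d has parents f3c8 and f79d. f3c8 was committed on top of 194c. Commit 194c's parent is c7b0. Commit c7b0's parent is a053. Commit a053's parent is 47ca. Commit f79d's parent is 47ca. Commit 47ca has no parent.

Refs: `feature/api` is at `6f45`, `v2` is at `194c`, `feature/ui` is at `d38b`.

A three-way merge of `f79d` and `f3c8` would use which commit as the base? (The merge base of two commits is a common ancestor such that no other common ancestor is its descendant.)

Ancestors of f79d: {47ca, f79d}.
Ancestors of f3c8: {194c, 47ca, a053, c7b0, f3c8}.
Common ancestors: {47ca}.
The only common ancestor is 47ca, so it is the merge base.

47ca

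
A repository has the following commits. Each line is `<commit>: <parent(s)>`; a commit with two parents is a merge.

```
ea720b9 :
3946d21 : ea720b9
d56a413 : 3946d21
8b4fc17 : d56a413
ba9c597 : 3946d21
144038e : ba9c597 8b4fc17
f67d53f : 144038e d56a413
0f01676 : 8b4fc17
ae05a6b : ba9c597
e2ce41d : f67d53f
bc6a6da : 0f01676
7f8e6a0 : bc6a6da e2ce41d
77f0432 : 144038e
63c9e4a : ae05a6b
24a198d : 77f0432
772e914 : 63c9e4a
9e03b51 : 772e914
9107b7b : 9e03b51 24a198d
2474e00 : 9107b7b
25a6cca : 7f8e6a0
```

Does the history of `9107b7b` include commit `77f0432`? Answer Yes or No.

Yes

Ancestors of 9107b7b (commits reachable by following parents): {144038e, 24a198d, 3946d21, 63c9e4a, 772e914, 77f0432, 8b4fc17, 9107b7b, 9e03b51, ae05a6b, ba9c597, d56a413, ea720b9}.
77f0432 is in that set, so it is an ancestor of 9107b7b.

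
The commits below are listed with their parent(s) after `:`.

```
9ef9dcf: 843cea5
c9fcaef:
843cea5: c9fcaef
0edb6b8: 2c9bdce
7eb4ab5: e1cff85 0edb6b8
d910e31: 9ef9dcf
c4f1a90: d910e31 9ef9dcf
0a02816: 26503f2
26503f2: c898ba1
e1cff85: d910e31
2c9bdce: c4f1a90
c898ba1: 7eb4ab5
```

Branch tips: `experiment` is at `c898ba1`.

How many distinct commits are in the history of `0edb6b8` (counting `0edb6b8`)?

Walking parent pointers from 0edb6b8: reachable set = {0edb6b8, 2c9bdce, 843cea5, 9ef9dcf, c4f1a90, c9fcaef, d910e31}.
That is 7 commits.

7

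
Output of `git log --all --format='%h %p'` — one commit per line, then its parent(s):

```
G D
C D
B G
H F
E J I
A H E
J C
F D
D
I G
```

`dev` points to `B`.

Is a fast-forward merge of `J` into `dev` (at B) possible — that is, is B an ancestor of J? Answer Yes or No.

A fast-forward from B to J is possible iff B is an ancestor of J.
Ancestors of J: {C, D, J}.
B is not among them, so fast-forward is not possible.

No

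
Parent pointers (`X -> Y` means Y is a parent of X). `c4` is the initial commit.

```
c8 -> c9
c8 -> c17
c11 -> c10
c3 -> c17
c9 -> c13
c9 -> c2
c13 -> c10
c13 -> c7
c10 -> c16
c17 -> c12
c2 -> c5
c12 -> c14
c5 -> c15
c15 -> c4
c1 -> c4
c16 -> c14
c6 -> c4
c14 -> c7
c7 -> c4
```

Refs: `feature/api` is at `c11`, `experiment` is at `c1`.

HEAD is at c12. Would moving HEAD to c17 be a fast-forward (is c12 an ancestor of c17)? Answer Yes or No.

A fast-forward from c12 to c17 is possible iff c12 is an ancestor of c17.
Ancestors of c17: {c12, c14, c17, c4, c7}.
c12 is among them, so fast-forward is possible.

Yes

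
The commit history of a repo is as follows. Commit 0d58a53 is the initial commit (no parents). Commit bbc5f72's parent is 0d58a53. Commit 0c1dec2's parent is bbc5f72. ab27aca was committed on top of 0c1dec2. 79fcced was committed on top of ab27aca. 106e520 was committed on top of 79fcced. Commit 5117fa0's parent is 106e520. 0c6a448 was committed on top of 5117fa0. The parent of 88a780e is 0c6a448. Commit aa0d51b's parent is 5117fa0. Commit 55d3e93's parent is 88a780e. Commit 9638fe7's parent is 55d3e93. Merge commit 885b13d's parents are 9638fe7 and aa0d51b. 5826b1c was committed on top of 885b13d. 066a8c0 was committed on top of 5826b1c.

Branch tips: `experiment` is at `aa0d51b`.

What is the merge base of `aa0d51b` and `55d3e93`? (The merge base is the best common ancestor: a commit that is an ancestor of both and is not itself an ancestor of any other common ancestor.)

Ancestors of aa0d51b: {0c1dec2, 0d58a53, 106e520, 5117fa0, 79fcced, aa0d51b, ab27aca, bbc5f72}.
Ancestors of 55d3e93: {0c1dec2, 0c6a448, 0d58a53, 106e520, 5117fa0, 55d3e93, 79fcced, 88a780e, ab27aca, bbc5f72}.
Common ancestors: {0c1dec2, 0d58a53, 106e520, 5117fa0, 79fcced, ab27aca, bbc5f72}.
Among these, 5117fa0 is not an ancestor of any other common ancestor — it is the merge base.

5117fa0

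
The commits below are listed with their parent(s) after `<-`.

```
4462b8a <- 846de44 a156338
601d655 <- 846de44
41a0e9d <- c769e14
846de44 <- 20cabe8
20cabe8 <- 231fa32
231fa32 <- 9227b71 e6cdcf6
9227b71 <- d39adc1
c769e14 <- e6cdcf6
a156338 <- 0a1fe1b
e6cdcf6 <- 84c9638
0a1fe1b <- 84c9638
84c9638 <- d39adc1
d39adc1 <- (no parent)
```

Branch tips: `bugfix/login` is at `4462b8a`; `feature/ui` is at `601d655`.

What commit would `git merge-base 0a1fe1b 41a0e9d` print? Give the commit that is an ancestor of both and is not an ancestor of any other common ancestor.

Ancestors of 0a1fe1b: {0a1fe1b, 84c9638, d39adc1}.
Ancestors of 41a0e9d: {41a0e9d, 84c9638, c769e14, d39adc1, e6cdcf6}.
Common ancestors: {84c9638, d39adc1}.
Among these, 84c9638 is not an ancestor of any other common ancestor — it is the merge base.

84c9638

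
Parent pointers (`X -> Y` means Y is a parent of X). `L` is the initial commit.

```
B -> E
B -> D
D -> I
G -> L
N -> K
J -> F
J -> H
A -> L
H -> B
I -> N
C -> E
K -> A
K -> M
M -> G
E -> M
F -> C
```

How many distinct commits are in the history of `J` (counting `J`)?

Walking parent pointers from J: reachable set = {A, B, C, D, E, F, G, H, I, J, K, L, M, N}.
That is 14 commits.

14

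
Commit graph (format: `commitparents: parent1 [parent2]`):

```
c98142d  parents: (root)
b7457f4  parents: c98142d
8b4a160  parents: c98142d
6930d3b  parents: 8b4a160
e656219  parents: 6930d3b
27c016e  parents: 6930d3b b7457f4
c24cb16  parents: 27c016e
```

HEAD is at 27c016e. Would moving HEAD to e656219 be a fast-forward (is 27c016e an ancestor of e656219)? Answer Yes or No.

No

A fast-forward from 27c016e to e656219 is possible iff 27c016e is an ancestor of e656219.
Ancestors of e656219: {6930d3b, 8b4a160, c98142d, e656219}.
27c016e is not among them, so fast-forward is not possible.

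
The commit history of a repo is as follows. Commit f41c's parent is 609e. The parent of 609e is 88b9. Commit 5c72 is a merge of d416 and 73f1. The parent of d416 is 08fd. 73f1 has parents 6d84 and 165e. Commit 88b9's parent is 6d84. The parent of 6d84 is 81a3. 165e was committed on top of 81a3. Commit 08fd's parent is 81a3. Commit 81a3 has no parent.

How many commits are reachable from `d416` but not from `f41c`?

2

Reachable from d416: {08fd, 81a3, d416}.
Reachable from f41c: {609e, 6d84, 81a3, 88b9, f41c}.
In d416's history but not f41c's: {08fd, d416} — 2 commits.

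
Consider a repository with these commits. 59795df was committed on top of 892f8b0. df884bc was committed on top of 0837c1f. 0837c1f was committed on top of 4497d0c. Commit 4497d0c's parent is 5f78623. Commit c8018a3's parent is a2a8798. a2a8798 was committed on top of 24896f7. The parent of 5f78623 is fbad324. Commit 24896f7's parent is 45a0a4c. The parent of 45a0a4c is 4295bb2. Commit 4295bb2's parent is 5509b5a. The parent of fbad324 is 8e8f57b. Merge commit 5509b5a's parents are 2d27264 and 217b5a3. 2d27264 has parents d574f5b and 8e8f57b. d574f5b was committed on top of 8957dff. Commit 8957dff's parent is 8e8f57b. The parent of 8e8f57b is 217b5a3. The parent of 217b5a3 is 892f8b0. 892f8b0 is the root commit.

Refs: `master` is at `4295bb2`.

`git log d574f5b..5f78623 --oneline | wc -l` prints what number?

2

Reachable from 5f78623: {217b5a3, 5f78623, 892f8b0, 8e8f57b, fbad324}.
Reachable from d574f5b: {217b5a3, 892f8b0, 8957dff, 8e8f57b, d574f5b}.
In 5f78623's history but not d574f5b's: {5f78623, fbad324} — 2 commits.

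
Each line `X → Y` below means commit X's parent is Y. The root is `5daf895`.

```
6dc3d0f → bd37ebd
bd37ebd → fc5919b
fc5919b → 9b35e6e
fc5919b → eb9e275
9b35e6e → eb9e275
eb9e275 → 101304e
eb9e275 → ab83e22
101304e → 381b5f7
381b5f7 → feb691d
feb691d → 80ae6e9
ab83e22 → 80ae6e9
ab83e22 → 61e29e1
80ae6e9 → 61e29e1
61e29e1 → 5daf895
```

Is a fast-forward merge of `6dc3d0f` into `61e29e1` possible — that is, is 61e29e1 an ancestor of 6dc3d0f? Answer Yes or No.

A fast-forward from 61e29e1 to 6dc3d0f is possible iff 61e29e1 is an ancestor of 6dc3d0f.
Ancestors of 6dc3d0f: {101304e, 381b5f7, 5daf895, 61e29e1, 6dc3d0f, 80ae6e9, 9b35e6e, ab83e22, bd37ebd, eb9e275, fc5919b, feb691d}.
61e29e1 is among them, so fast-forward is possible.

Yes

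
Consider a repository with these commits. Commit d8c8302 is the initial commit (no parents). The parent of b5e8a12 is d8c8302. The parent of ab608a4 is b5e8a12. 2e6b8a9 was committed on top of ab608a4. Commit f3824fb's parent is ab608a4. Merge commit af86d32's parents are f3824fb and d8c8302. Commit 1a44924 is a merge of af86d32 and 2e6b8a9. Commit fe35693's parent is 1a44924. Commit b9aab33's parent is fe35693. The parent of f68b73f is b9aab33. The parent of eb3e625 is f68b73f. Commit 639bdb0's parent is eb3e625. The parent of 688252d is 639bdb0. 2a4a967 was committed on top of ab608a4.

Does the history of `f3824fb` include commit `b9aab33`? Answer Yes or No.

No

Ancestors of f3824fb: {ab608a4, b5e8a12, d8c8302, f3824fb}.
b9aab33 is not in that set, so it is not an ancestor of f3824fb.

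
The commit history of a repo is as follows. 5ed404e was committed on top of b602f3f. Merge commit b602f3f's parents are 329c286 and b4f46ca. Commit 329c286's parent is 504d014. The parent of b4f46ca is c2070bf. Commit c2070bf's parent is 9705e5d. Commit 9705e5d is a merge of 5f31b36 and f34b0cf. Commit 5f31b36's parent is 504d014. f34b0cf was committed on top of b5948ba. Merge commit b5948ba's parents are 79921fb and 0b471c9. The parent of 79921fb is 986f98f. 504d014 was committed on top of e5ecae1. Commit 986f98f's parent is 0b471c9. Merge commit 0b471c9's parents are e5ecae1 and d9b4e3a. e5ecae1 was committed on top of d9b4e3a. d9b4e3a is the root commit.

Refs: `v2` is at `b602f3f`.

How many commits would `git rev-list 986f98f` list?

4

Walking parent pointers from 986f98f: reachable set = {0b471c9, 986f98f, d9b4e3a, e5ecae1}.
That is 4 commits.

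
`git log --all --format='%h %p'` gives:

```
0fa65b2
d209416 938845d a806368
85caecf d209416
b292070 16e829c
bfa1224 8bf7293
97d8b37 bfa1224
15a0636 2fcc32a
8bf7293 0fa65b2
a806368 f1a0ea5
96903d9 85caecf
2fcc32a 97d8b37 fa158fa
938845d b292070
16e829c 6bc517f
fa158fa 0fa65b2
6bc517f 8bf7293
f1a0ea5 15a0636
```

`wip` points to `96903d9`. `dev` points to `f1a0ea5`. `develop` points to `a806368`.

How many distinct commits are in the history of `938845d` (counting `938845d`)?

6

Walking parent pointers from 938845d: reachable set = {0fa65b2, 16e829c, 6bc517f, 8bf7293, 938845d, b292070}.
That is 6 commits.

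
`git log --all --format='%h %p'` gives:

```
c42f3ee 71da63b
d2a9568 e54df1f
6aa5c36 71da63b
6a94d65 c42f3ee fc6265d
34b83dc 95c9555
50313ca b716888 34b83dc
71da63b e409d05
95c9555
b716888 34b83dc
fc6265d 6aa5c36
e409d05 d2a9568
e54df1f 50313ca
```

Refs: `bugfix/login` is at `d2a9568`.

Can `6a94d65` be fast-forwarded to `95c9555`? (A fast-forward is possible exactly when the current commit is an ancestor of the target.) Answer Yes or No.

No

A fast-forward from 6a94d65 to 95c9555 is possible iff 6a94d65 is an ancestor of 95c9555.
Ancestors of 95c9555: {95c9555}.
6a94d65 is not among them, so fast-forward is not possible.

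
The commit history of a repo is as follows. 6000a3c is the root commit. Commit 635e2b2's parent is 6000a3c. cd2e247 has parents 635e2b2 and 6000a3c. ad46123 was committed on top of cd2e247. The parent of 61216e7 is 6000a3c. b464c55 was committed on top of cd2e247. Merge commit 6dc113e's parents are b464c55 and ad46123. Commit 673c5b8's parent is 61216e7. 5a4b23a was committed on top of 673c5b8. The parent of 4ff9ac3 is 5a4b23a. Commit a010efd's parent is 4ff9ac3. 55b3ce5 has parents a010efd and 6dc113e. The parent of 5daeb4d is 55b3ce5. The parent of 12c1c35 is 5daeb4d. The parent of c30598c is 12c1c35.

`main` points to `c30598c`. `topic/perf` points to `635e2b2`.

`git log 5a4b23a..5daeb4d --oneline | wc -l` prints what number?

Reachable from 5daeb4d: {4ff9ac3, 55b3ce5, 5a4b23a, 5daeb4d, 6000a3c, 61216e7, 635e2b2, 673c5b8, 6dc113e, a010efd, ad46123, b464c55, cd2e247}.
Reachable from 5a4b23a: {5a4b23a, 6000a3c, 61216e7, 673c5b8}.
In 5daeb4d's history but not 5a4b23a's: {4ff9ac3, 55b3ce5, 5daeb4d, 635e2b2, 6dc113e, a010efd, ad46123, b464c55, cd2e247} — 9 commits.

9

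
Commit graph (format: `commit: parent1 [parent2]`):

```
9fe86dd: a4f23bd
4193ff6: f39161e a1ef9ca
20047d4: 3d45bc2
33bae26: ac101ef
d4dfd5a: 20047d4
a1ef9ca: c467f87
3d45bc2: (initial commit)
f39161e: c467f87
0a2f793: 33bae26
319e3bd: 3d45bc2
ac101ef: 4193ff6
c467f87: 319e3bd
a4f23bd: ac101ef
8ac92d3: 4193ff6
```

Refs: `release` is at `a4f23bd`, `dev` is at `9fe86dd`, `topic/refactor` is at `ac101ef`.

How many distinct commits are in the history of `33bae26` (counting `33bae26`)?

8

Walking parent pointers from 33bae26: reachable set = {319e3bd, 33bae26, 3d45bc2, 4193ff6, a1ef9ca, ac101ef, c467f87, f39161e}.
That is 8 commits.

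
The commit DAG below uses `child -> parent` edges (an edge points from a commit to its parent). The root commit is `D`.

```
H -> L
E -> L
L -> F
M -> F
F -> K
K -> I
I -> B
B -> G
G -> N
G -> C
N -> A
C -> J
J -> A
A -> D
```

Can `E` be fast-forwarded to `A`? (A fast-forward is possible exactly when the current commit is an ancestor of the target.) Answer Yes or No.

No

A fast-forward from E to A is possible iff E is an ancestor of A.
Ancestors of A: {A, D}.
E is not among them, so fast-forward is not possible.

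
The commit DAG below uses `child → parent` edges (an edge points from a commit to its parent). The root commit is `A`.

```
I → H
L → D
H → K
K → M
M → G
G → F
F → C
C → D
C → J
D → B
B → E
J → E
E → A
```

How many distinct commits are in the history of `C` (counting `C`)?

Walking parent pointers from C: reachable set = {A, B, C, D, E, J}.
That is 6 commits.

6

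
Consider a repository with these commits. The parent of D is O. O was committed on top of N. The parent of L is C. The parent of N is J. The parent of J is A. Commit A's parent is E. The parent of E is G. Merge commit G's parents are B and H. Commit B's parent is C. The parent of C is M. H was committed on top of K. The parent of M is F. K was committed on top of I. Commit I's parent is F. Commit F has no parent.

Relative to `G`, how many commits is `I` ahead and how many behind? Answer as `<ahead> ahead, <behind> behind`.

Reachable from I: {F, I}.
Reachable from G: {B, C, F, G, H, I, K, M}.
Only in I's history (ahead): {} — 0.
Only in G's history (behind): {B, C, G, H, K, M} — 6.

0 ahead, 6 behind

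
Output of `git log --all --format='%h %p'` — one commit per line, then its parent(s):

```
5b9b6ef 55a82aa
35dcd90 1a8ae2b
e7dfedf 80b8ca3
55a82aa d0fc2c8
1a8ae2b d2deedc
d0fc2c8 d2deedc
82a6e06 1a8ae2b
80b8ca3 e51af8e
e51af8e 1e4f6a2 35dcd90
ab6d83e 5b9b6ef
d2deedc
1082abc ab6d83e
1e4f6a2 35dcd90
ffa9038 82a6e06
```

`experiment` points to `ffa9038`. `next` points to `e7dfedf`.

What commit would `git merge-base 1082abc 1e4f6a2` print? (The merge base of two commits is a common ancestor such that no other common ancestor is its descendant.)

Ancestors of 1082abc: {1082abc, 55a82aa, 5b9b6ef, ab6d83e, d0fc2c8, d2deedc}.
Ancestors of 1e4f6a2: {1a8ae2b, 1e4f6a2, 35dcd90, d2deedc}.
Common ancestors: {d2deedc}.
The only common ancestor is d2deedc, so it is the merge base.

d2deedc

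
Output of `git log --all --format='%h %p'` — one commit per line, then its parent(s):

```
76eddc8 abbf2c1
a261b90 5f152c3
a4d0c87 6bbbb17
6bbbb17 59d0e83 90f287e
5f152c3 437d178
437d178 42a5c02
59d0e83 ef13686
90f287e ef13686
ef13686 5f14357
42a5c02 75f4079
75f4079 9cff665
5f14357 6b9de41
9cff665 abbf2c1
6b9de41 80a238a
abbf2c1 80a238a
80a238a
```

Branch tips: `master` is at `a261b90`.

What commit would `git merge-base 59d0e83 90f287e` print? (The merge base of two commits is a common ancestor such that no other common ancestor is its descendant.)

ef13686

Ancestors of 59d0e83: {59d0e83, 5f14357, 6b9de41, 80a238a, ef13686}.
Ancestors of 90f287e: {5f14357, 6b9de41, 80a238a, 90f287e, ef13686}.
Common ancestors: {5f14357, 6b9de41, 80a238a, ef13686}.
Among these, ef13686 is not an ancestor of any other common ancestor — it is the merge base.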